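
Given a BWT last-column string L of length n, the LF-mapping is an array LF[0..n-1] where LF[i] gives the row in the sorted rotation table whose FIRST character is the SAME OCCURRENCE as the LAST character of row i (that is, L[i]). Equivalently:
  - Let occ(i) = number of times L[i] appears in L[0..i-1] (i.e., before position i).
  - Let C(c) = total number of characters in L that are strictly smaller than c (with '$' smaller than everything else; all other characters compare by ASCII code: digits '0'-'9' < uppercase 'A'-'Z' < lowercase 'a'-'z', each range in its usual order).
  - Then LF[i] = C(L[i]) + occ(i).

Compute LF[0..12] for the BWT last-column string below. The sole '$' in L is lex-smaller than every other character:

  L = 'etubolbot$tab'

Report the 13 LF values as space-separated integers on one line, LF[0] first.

Char counts: '$':1, 'a':1, 'b':3, 'e':1, 'l':1, 'o':2, 't':3, 'u':1
C (first-col start): C('$')=0, C('a')=1, C('b')=2, C('e')=5, C('l')=6, C('o')=7, C('t')=9, C('u')=12
L[0]='e': occ=0, LF[0]=C('e')+0=5+0=5
L[1]='t': occ=0, LF[1]=C('t')+0=9+0=9
L[2]='u': occ=0, LF[2]=C('u')+0=12+0=12
L[3]='b': occ=0, LF[3]=C('b')+0=2+0=2
L[4]='o': occ=0, LF[4]=C('o')+0=7+0=7
L[5]='l': occ=0, LF[5]=C('l')+0=6+0=6
L[6]='b': occ=1, LF[6]=C('b')+1=2+1=3
L[7]='o': occ=1, LF[7]=C('o')+1=7+1=8
L[8]='t': occ=1, LF[8]=C('t')+1=9+1=10
L[9]='$': occ=0, LF[9]=C('$')+0=0+0=0
L[10]='t': occ=2, LF[10]=C('t')+2=9+2=11
L[11]='a': occ=0, LF[11]=C('a')+0=1+0=1
L[12]='b': occ=2, LF[12]=C('b')+2=2+2=4

Answer: 5 9 12 2 7 6 3 8 10 0 11 1 4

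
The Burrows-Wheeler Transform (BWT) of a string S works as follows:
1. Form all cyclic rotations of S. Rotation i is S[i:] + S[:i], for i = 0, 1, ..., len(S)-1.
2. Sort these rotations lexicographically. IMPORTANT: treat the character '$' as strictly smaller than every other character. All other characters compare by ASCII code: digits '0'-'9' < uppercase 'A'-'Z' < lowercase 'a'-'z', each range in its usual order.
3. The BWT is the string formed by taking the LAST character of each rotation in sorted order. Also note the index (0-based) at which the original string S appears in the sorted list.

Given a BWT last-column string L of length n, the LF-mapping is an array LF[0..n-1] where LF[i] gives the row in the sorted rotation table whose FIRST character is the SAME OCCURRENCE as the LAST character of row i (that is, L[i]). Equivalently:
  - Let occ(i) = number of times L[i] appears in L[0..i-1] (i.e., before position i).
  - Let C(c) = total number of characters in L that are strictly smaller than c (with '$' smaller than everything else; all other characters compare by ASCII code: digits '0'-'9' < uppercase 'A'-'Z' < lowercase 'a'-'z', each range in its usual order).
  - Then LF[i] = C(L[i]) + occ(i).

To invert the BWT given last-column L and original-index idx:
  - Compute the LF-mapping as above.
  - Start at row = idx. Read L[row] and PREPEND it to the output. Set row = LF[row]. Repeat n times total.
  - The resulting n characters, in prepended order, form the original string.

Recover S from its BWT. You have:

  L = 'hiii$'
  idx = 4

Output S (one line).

LF mapping: 1 2 3 4 0
Walk LF starting at row 4, prepending L[row]:
  step 1: row=4, L[4]='$', prepend. Next row=LF[4]=0
  step 2: row=0, L[0]='h', prepend. Next row=LF[0]=1
  step 3: row=1, L[1]='i', prepend. Next row=LF[1]=2
  step 4: row=2, L[2]='i', prepend. Next row=LF[2]=3
  step 5: row=3, L[3]='i', prepend. Next row=LF[3]=4
Reversed output: iiih$

Answer: iiih$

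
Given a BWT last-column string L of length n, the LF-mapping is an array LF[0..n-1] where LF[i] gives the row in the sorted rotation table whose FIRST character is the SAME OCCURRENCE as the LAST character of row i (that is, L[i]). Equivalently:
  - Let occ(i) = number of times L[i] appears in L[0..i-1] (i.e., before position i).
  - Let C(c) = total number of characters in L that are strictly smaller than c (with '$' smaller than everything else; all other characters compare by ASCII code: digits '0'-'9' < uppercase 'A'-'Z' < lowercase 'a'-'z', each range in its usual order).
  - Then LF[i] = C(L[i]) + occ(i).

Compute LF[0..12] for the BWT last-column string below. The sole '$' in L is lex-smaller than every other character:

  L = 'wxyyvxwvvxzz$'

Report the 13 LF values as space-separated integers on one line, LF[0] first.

Answer: 4 6 9 10 1 7 5 2 3 8 11 12 0

Derivation:
Char counts: '$':1, 'v':3, 'w':2, 'x':3, 'y':2, 'z':2
C (first-col start): C('$')=0, C('v')=1, C('w')=4, C('x')=6, C('y')=9, C('z')=11
L[0]='w': occ=0, LF[0]=C('w')+0=4+0=4
L[1]='x': occ=0, LF[1]=C('x')+0=6+0=6
L[2]='y': occ=0, LF[2]=C('y')+0=9+0=9
L[3]='y': occ=1, LF[3]=C('y')+1=9+1=10
L[4]='v': occ=0, LF[4]=C('v')+0=1+0=1
L[5]='x': occ=1, LF[5]=C('x')+1=6+1=7
L[6]='w': occ=1, LF[6]=C('w')+1=4+1=5
L[7]='v': occ=1, LF[7]=C('v')+1=1+1=2
L[8]='v': occ=2, LF[8]=C('v')+2=1+2=3
L[9]='x': occ=2, LF[9]=C('x')+2=6+2=8
L[10]='z': occ=0, LF[10]=C('z')+0=11+0=11
L[11]='z': occ=1, LF[11]=C('z')+1=11+1=12
L[12]='$': occ=0, LF[12]=C('$')+0=0+0=0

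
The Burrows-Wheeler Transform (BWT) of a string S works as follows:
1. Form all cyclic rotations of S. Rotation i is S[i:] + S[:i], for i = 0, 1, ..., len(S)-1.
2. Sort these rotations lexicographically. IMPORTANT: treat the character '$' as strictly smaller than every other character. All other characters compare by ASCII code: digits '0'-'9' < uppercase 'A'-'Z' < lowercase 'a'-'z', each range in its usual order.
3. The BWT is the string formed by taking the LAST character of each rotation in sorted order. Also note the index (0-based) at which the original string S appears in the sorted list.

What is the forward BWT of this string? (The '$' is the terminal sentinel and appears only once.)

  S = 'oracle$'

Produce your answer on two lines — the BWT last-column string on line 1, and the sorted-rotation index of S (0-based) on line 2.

All 7 rotations (rotation i = S[i:]+S[:i]):
  rot[0] = oracle$
  rot[1] = racle$o
  rot[2] = acle$or
  rot[3] = cle$ora
  rot[4] = le$orac
  rot[5] = e$oracl
  rot[6] = $oracle
Sorted (with $ < everything):
  sorted[0] = $oracle  (last char: 'e')
  sorted[1] = acle$or  (last char: 'r')
  sorted[2] = cle$ora  (last char: 'a')
  sorted[3] = e$oracl  (last char: 'l')
  sorted[4] = le$orac  (last char: 'c')
  sorted[5] = oracle$  (last char: '$')
  sorted[6] = racle$o  (last char: 'o')
Last column: eralc$o
Original string S is at sorted index 5

Answer: eralc$o
5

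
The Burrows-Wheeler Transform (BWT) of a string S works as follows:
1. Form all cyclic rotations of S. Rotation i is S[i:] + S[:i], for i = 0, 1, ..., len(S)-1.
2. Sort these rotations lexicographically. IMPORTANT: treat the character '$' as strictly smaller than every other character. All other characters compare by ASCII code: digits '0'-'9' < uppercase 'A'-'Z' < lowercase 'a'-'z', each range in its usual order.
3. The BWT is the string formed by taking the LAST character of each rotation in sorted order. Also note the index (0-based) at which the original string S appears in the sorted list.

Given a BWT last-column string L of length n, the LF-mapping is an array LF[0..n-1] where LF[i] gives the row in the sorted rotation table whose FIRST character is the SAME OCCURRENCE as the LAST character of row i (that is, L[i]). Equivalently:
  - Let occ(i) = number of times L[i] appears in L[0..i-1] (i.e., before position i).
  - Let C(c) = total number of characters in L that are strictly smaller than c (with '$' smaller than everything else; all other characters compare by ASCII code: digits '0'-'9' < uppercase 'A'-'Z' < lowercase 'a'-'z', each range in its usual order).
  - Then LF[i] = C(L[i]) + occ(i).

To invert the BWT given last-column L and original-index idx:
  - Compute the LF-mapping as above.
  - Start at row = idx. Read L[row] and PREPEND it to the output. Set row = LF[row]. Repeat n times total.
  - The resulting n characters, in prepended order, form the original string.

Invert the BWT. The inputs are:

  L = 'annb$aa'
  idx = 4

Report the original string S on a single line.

LF mapping: 1 5 6 4 0 2 3
Walk LF starting at row 4, prepending L[row]:
  step 1: row=4, L[4]='$', prepend. Next row=LF[4]=0
  step 2: row=0, L[0]='a', prepend. Next row=LF[0]=1
  step 3: row=1, L[1]='n', prepend. Next row=LF[1]=5
  step 4: row=5, L[5]='a', prepend. Next row=LF[5]=2
  step 5: row=2, L[2]='n', prepend. Next row=LF[2]=6
  step 6: row=6, L[6]='a', prepend. Next row=LF[6]=3
  step 7: row=3, L[3]='b', prepend. Next row=LF[3]=4
Reversed output: banana$

Answer: banana$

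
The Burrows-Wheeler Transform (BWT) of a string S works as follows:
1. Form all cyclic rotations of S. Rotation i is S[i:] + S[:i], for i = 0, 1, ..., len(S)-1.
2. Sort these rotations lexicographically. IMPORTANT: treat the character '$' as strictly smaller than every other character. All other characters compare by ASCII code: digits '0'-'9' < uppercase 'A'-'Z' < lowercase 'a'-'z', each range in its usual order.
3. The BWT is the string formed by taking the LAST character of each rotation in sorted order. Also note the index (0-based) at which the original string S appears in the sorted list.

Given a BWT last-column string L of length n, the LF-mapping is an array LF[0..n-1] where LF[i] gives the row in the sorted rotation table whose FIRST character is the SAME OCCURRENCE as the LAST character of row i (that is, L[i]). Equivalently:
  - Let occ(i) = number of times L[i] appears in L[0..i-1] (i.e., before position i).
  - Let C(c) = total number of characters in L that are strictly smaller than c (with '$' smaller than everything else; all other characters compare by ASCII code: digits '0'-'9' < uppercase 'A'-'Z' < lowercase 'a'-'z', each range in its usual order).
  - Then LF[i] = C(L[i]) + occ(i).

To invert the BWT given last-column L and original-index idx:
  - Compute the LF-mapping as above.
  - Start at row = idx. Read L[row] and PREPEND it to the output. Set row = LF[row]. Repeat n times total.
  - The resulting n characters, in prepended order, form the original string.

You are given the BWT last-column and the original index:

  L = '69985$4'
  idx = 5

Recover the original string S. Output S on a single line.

LF mapping: 3 5 6 4 2 0 1
Walk LF starting at row 5, prepending L[row]:
  step 1: row=5, L[5]='$', prepend. Next row=LF[5]=0
  step 2: row=0, L[0]='6', prepend. Next row=LF[0]=3
  step 3: row=3, L[3]='8', prepend. Next row=LF[3]=4
  step 4: row=4, L[4]='5', prepend. Next row=LF[4]=2
  step 5: row=2, L[2]='9', prepend. Next row=LF[2]=6
  step 6: row=6, L[6]='4', prepend. Next row=LF[6]=1
  step 7: row=1, L[1]='9', prepend. Next row=LF[1]=5
Reversed output: 949586$

Answer: 949586$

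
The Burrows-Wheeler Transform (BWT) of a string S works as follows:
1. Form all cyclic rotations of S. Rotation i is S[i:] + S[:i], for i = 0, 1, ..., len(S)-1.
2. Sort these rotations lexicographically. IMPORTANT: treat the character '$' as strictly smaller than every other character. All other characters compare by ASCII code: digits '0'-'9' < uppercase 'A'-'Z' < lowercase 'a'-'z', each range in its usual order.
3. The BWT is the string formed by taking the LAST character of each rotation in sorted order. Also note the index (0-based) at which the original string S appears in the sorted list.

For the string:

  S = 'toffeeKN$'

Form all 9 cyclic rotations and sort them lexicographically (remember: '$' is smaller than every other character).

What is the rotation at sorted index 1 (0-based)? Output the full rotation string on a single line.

Answer: KN$toffee

Derivation:
All 9 rotations (rotation i = S[i:]+S[:i]):
  rot[0] = toffeeKN$
  rot[1] = offeeKN$t
  rot[2] = ffeeKN$to
  rot[3] = feeKN$tof
  rot[4] = eeKN$toff
  rot[5] = eKN$toffe
  rot[6] = KN$toffee
  rot[7] = N$toffeeK
  rot[8] = $toffeeKN
Sorted (with $ < everything):
  sorted[0] = $toffeeKN
  sorted[1] = KN$toffee
  sorted[2] = N$toffeeK
  sorted[3] = eKN$toffe
  sorted[4] = eeKN$toff
  sorted[5] = feeKN$tof
  sorted[6] = ffeeKN$to
  sorted[7] = offeeKN$t
  sorted[8] = toffeeKN$
sorted[1] = KN$toffee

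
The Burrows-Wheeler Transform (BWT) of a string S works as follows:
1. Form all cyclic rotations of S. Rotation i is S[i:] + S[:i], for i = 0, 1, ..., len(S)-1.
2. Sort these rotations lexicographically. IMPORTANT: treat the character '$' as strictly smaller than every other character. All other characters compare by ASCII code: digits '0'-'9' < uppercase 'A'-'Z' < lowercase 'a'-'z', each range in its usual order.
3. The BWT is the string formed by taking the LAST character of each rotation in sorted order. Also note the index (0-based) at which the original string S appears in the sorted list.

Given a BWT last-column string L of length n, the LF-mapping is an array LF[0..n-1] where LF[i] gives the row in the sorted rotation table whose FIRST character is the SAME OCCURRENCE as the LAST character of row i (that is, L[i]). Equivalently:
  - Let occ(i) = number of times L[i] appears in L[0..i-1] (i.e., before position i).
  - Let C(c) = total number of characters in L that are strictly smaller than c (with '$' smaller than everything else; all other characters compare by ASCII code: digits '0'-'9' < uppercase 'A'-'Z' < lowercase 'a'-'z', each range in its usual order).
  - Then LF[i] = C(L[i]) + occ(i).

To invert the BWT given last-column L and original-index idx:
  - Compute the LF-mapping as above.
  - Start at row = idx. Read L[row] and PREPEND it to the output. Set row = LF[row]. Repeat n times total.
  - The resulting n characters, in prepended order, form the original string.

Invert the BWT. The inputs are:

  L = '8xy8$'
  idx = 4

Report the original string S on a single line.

Answer: y8x8$

Derivation:
LF mapping: 1 3 4 2 0
Walk LF starting at row 4, prepending L[row]:
  step 1: row=4, L[4]='$', prepend. Next row=LF[4]=0
  step 2: row=0, L[0]='8', prepend. Next row=LF[0]=1
  step 3: row=1, L[1]='x', prepend. Next row=LF[1]=3
  step 4: row=3, L[3]='8', prepend. Next row=LF[3]=2
  step 5: row=2, L[2]='y', prepend. Next row=LF[2]=4
Reversed output: y8x8$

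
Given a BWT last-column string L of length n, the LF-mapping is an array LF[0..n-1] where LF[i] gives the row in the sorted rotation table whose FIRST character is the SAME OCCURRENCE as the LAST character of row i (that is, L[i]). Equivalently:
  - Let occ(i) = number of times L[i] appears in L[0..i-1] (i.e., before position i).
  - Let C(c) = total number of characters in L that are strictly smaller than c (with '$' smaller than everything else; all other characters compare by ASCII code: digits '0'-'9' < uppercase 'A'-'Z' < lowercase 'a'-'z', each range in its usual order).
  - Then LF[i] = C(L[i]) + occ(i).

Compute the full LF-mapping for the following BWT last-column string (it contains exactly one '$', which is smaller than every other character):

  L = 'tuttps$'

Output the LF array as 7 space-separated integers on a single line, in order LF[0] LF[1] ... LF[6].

Char counts: '$':1, 'p':1, 's':1, 't':3, 'u':1
C (first-col start): C('$')=0, C('p')=1, C('s')=2, C('t')=3, C('u')=6
L[0]='t': occ=0, LF[0]=C('t')+0=3+0=3
L[1]='u': occ=0, LF[1]=C('u')+0=6+0=6
L[2]='t': occ=1, LF[2]=C('t')+1=3+1=4
L[3]='t': occ=2, LF[3]=C('t')+2=3+2=5
L[4]='p': occ=0, LF[4]=C('p')+0=1+0=1
L[5]='s': occ=0, LF[5]=C('s')+0=2+0=2
L[6]='$': occ=0, LF[6]=C('$')+0=0+0=0

Answer: 3 6 4 5 1 2 0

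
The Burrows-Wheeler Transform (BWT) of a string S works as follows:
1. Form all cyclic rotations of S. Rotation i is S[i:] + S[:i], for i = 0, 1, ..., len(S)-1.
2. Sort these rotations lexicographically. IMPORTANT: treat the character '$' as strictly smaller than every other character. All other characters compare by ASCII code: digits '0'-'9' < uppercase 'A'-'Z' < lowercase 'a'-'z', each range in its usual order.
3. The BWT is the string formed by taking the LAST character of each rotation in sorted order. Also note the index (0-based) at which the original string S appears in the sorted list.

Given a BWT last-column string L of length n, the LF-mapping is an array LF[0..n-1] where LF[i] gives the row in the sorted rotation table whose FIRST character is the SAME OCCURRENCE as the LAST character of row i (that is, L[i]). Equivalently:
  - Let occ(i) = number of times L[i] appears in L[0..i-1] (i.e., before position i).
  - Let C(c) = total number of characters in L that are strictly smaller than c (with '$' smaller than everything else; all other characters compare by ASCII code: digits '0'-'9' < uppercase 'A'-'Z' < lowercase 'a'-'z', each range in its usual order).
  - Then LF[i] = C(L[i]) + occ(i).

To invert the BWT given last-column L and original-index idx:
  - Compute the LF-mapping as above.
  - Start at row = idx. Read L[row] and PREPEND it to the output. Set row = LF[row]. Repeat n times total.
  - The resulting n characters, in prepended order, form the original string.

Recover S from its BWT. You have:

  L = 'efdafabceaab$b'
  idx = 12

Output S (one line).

Answer: faadabbecbfae$

Derivation:
LF mapping: 10 12 9 1 13 2 5 8 11 3 4 6 0 7
Walk LF starting at row 12, prepending L[row]:
  step 1: row=12, L[12]='$', prepend. Next row=LF[12]=0
  step 2: row=0, L[0]='e', prepend. Next row=LF[0]=10
  step 3: row=10, L[10]='a', prepend. Next row=LF[10]=4
  step 4: row=4, L[4]='f', prepend. Next row=LF[4]=13
  step 5: row=13, L[13]='b', prepend. Next row=LF[13]=7
  step 6: row=7, L[7]='c', prepend. Next row=LF[7]=8
  step 7: row=8, L[8]='e', prepend. Next row=LF[8]=11
  step 8: row=11, L[11]='b', prepend. Next row=LF[11]=6
  step 9: row=6, L[6]='b', prepend. Next row=LF[6]=5
  step 10: row=5, L[5]='a', prepend. Next row=LF[5]=2
  step 11: row=2, L[2]='d', prepend. Next row=LF[2]=9
  step 12: row=9, L[9]='a', prepend. Next row=LF[9]=3
  step 13: row=3, L[3]='a', prepend. Next row=LF[3]=1
  step 14: row=1, L[1]='f', prepend. Next row=LF[1]=12
Reversed output: faadabbecbfae$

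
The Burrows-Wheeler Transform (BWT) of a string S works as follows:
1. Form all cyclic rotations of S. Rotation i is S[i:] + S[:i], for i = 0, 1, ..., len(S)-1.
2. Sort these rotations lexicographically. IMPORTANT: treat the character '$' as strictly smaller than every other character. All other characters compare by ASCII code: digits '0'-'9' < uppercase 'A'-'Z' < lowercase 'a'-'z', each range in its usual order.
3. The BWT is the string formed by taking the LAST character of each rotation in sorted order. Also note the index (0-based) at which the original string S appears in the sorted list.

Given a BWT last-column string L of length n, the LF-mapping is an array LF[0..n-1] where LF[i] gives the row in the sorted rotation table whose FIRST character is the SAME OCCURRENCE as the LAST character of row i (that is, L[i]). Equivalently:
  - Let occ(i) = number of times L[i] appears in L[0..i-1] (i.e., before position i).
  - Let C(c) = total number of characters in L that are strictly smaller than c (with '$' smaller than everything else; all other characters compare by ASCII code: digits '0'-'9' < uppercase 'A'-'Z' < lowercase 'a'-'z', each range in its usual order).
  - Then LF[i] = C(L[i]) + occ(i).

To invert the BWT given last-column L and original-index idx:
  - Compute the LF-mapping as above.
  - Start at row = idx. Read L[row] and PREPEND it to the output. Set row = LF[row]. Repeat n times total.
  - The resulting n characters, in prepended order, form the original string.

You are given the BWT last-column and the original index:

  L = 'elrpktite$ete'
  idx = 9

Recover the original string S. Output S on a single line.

LF mapping: 1 7 9 8 6 10 5 11 2 0 3 12 4
Walk LF starting at row 9, prepending L[row]:
  step 1: row=9, L[9]='$', prepend. Next row=LF[9]=0
  step 2: row=0, L[0]='e', prepend. Next row=LF[0]=1
  step 3: row=1, L[1]='l', prepend. Next row=LF[1]=7
  step 4: row=7, L[7]='t', prepend. Next row=LF[7]=11
  step 5: row=11, L[11]='t', prepend. Next row=LF[11]=12
  step 6: row=12, L[12]='e', prepend. Next row=LF[12]=4
  step 7: row=4, L[4]='k', prepend. Next row=LF[4]=6
  step 8: row=6, L[6]='i', prepend. Next row=LF[6]=5
  step 9: row=5, L[5]='t', prepend. Next row=LF[5]=10
  step 10: row=10, L[10]='e', prepend. Next row=LF[10]=3
  step 11: row=3, L[3]='p', prepend. Next row=LF[3]=8
  step 12: row=8, L[8]='e', prepend. Next row=LF[8]=2
  step 13: row=2, L[2]='r', prepend. Next row=LF[2]=9
Reversed output: repetikettle$

Answer: repetikettle$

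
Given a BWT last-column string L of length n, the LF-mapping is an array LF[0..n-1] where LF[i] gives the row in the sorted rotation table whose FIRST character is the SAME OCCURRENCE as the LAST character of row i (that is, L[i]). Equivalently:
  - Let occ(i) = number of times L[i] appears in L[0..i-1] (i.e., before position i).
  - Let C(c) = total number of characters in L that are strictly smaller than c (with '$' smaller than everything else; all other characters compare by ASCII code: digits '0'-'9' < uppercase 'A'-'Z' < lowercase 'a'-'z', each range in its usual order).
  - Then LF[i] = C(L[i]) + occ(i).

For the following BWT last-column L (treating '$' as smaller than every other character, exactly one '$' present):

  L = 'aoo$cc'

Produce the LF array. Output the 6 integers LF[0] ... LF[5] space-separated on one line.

Answer: 1 4 5 0 2 3

Derivation:
Char counts: '$':1, 'a':1, 'c':2, 'o':2
C (first-col start): C('$')=0, C('a')=1, C('c')=2, C('o')=4
L[0]='a': occ=0, LF[0]=C('a')+0=1+0=1
L[1]='o': occ=0, LF[1]=C('o')+0=4+0=4
L[2]='o': occ=1, LF[2]=C('o')+1=4+1=5
L[3]='$': occ=0, LF[3]=C('$')+0=0+0=0
L[4]='c': occ=0, LF[4]=C('c')+0=2+0=2
L[5]='c': occ=1, LF[5]=C('c')+1=2+1=3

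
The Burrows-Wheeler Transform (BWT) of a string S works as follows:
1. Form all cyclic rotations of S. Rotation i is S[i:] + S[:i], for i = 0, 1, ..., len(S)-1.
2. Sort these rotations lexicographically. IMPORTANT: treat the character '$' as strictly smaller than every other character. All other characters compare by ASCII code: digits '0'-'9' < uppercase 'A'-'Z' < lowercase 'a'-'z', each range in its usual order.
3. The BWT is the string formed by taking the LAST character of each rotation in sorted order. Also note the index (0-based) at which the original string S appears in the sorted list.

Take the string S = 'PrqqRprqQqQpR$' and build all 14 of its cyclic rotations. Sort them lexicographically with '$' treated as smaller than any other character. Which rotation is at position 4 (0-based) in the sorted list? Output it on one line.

All 14 rotations (rotation i = S[i:]+S[:i]):
  rot[0] = PrqqRprqQqQpR$
  rot[1] = rqqRprqQqQpR$P
  rot[2] = qqRprqQqQpR$Pr
  rot[3] = qRprqQqQpR$Prq
  rot[4] = RprqQqQpR$Prqq
  rot[5] = prqQqQpR$PrqqR
  rot[6] = rqQqQpR$PrqqRp
  rot[7] = qQqQpR$PrqqRpr
  rot[8] = QqQpR$PrqqRprq
  rot[9] = qQpR$PrqqRprqQ
  rot[10] = QpR$PrqqRprqQq
  rot[11] = pR$PrqqRprqQqQ
  rot[12] = R$PrqqRprqQqQp
  rot[13] = $PrqqRprqQqQpR
Sorted (with $ < everything):
  sorted[0] = $PrqqRprqQqQpR
  sorted[1] = PrqqRprqQqQpR$
  sorted[2] = QpR$PrqqRprqQq
  sorted[3] = QqQpR$PrqqRprq
  sorted[4] = R$PrqqRprqQqQp
  sorted[5] = RprqQqQpR$Prqq
  sorted[6] = pR$PrqqRprqQqQ
  sorted[7] = prqQqQpR$PrqqR
  sorted[8] = qQpR$PrqqRprqQ
  sorted[9] = qQqQpR$PrqqRpr
  sorted[10] = qRprqQqQpR$Prq
  sorted[11] = qqRprqQqQpR$Pr
  sorted[12] = rqQqQpR$PrqqRp
  sorted[13] = rqqRprqQqQpR$P
sorted[4] = R$PrqqRprqQqQp

Answer: R$PrqqRprqQqQp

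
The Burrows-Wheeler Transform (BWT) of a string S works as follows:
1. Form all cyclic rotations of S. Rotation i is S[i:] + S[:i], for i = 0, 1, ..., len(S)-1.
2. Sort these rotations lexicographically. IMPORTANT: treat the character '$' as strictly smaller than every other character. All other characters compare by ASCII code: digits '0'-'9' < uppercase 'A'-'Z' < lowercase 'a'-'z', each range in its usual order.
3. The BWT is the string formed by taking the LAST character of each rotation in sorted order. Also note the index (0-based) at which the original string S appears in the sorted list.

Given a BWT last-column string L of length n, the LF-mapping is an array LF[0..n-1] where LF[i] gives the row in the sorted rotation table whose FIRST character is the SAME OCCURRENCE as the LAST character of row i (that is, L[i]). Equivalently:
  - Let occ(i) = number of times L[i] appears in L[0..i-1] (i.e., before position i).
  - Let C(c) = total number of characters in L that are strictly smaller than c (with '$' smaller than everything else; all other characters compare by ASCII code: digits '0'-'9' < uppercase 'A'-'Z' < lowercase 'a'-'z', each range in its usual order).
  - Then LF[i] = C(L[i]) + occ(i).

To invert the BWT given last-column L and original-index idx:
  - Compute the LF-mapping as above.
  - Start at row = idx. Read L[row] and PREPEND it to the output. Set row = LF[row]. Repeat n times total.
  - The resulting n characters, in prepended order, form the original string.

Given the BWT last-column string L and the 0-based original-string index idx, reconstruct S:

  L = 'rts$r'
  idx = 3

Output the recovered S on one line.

LF mapping: 1 4 3 0 2
Walk LF starting at row 3, prepending L[row]:
  step 1: row=3, L[3]='$', prepend. Next row=LF[3]=0
  step 2: row=0, L[0]='r', prepend. Next row=LF[0]=1
  step 3: row=1, L[1]='t', prepend. Next row=LF[1]=4
  step 4: row=4, L[4]='r', prepend. Next row=LF[4]=2
  step 5: row=2, L[2]='s', prepend. Next row=LF[2]=3
Reversed output: srtr$

Answer: srtr$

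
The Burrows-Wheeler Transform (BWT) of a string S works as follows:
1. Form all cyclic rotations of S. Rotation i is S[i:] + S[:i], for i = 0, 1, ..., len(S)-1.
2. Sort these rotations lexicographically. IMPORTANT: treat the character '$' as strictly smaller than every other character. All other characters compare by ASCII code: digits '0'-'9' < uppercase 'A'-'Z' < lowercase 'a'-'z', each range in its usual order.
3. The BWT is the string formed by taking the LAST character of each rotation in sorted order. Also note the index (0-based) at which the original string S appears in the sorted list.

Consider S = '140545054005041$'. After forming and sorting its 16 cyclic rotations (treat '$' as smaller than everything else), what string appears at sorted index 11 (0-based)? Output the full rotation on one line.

Answer: 45054005041$1405

Derivation:
All 16 rotations (rotation i = S[i:]+S[:i]):
  rot[0] = 140545054005041$
  rot[1] = 40545054005041$1
  rot[2] = 0545054005041$14
  rot[3] = 545054005041$140
  rot[4] = 45054005041$1405
  rot[5] = 5054005041$14054
  rot[6] = 054005041$140545
  rot[7] = 54005041$1405450
  rot[8] = 4005041$14054505
  rot[9] = 005041$140545054
  rot[10] = 05041$1405450540
  rot[11] = 5041$14054505400
  rot[12] = 041$140545054005
  rot[13] = 41$1405450540050
  rot[14] = 1$14054505400504
  rot[15] = $140545054005041
Sorted (with $ < everything):
  sorted[0] = $140545054005041
  sorted[1] = 005041$140545054
  sorted[2] = 041$140545054005
  sorted[3] = 05041$1405450540
  sorted[4] = 054005041$140545
  sorted[5] = 0545054005041$14
  sorted[6] = 1$14054505400504
  sorted[7] = 140545054005041$
  sorted[8] = 4005041$14054505
  sorted[9] = 40545054005041$1
  sorted[10] = 41$1405450540050
  sorted[11] = 45054005041$1405
  sorted[12] = 5041$14054505400
  sorted[13] = 5054005041$14054
  sorted[14] = 54005041$1405450
  sorted[15] = 545054005041$140
sorted[11] = 45054005041$1405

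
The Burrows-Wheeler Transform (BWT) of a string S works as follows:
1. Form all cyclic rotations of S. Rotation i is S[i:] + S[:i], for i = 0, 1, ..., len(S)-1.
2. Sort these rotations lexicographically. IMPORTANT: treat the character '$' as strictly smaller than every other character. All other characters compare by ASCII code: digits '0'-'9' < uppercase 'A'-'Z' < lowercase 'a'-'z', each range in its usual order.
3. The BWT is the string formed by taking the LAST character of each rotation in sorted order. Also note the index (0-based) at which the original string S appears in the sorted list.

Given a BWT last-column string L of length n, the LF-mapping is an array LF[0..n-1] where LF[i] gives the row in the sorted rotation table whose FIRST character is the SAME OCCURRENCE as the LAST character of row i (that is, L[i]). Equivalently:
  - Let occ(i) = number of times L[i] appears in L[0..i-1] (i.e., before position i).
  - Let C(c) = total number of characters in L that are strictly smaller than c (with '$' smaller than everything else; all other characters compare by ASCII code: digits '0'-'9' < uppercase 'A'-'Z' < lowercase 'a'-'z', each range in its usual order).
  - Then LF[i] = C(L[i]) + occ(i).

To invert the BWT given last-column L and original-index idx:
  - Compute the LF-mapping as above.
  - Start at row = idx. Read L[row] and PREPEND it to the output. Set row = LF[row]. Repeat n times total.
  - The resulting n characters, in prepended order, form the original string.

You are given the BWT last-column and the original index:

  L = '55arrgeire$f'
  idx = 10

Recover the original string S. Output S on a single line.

Answer: refrigera55$

Derivation:
LF mapping: 1 2 3 9 10 7 4 8 11 5 0 6
Walk LF starting at row 10, prepending L[row]:
  step 1: row=10, L[10]='$', prepend. Next row=LF[10]=0
  step 2: row=0, L[0]='5', prepend. Next row=LF[0]=1
  step 3: row=1, L[1]='5', prepend. Next row=LF[1]=2
  step 4: row=2, L[2]='a', prepend. Next row=LF[2]=3
  step 5: row=3, L[3]='r', prepend. Next row=LF[3]=9
  step 6: row=9, L[9]='e', prepend. Next row=LF[9]=5
  step 7: row=5, L[5]='g', prepend. Next row=LF[5]=7
  step 8: row=7, L[7]='i', prepend. Next row=LF[7]=8
  step 9: row=8, L[8]='r', prepend. Next row=LF[8]=11
  step 10: row=11, L[11]='f', prepend. Next row=LF[11]=6
  step 11: row=6, L[6]='e', prepend. Next row=LF[6]=4
  step 12: row=4, L[4]='r', prepend. Next row=LF[4]=10
Reversed output: refrigera55$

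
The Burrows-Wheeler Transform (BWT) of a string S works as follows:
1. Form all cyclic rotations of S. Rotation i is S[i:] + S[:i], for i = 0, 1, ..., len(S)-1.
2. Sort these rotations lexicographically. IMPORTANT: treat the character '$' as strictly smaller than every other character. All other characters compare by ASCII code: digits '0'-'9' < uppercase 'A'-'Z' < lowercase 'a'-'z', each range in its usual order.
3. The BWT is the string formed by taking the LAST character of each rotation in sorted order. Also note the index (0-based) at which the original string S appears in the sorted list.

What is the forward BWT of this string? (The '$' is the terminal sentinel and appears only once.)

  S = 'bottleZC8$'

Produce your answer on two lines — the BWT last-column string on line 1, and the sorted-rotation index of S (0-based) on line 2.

All 10 rotations (rotation i = S[i:]+S[:i]):
  rot[0] = bottleZC8$
  rot[1] = ottleZC8$b
  rot[2] = ttleZC8$bo
  rot[3] = tleZC8$bot
  rot[4] = leZC8$bott
  rot[5] = eZC8$bottl
  rot[6] = ZC8$bottle
  rot[7] = C8$bottleZ
  rot[8] = 8$bottleZC
  rot[9] = $bottleZC8
Sorted (with $ < everything):
  sorted[0] = $bottleZC8  (last char: '8')
  sorted[1] = 8$bottleZC  (last char: 'C')
  sorted[2] = C8$bottleZ  (last char: 'Z')
  sorted[3] = ZC8$bottle  (last char: 'e')
  sorted[4] = bottleZC8$  (last char: '$')
  sorted[5] = eZC8$bottl  (last char: 'l')
  sorted[6] = leZC8$bott  (last char: 't')
  sorted[7] = ottleZC8$b  (last char: 'b')
  sorted[8] = tleZC8$bot  (last char: 't')
  sorted[9] = ttleZC8$bo  (last char: 'o')
Last column: 8CZe$ltbto
Original string S is at sorted index 4

Answer: 8CZe$ltbto
4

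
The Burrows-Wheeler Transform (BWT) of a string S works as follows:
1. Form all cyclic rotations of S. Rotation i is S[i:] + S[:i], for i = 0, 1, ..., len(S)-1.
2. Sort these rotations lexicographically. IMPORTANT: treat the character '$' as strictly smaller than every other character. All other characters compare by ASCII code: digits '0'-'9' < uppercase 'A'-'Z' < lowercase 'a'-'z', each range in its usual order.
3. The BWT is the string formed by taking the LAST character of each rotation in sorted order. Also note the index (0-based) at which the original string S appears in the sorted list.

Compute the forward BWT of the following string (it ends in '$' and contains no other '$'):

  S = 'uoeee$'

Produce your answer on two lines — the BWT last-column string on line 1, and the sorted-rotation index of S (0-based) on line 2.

Answer: eeeou$
5

Derivation:
All 6 rotations (rotation i = S[i:]+S[:i]):
  rot[0] = uoeee$
  rot[1] = oeee$u
  rot[2] = eee$uo
  rot[3] = ee$uoe
  rot[4] = e$uoee
  rot[5] = $uoeee
Sorted (with $ < everything):
  sorted[0] = $uoeee  (last char: 'e')
  sorted[1] = e$uoee  (last char: 'e')
  sorted[2] = ee$uoe  (last char: 'e')
  sorted[3] = eee$uo  (last char: 'o')
  sorted[4] = oeee$u  (last char: 'u')
  sorted[5] = uoeee$  (last char: '$')
Last column: eeeou$
Original string S is at sorted index 5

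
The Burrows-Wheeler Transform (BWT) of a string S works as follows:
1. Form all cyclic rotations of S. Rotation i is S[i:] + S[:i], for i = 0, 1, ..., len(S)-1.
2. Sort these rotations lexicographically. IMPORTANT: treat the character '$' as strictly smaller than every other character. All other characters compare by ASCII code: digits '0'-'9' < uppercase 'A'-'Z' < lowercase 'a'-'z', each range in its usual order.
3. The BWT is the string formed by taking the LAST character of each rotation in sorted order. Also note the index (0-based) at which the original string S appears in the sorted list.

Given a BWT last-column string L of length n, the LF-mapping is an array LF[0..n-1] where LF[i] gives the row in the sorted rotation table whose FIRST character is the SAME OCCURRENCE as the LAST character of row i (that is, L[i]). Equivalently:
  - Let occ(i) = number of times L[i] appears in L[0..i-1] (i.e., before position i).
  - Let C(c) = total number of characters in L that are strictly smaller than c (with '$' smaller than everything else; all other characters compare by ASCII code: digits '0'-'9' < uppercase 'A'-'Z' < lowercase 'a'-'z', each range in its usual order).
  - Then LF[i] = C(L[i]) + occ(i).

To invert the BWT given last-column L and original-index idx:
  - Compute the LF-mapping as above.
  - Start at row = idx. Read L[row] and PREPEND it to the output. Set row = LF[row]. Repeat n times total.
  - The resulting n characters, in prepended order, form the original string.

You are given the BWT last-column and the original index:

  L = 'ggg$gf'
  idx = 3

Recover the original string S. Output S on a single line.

LF mapping: 2 3 4 0 5 1
Walk LF starting at row 3, prepending L[row]:
  step 1: row=3, L[3]='$', prepend. Next row=LF[3]=0
  step 2: row=0, L[0]='g', prepend. Next row=LF[0]=2
  step 3: row=2, L[2]='g', prepend. Next row=LF[2]=4
  step 4: row=4, L[4]='g', prepend. Next row=LF[4]=5
  step 5: row=5, L[5]='f', prepend. Next row=LF[5]=1
  step 6: row=1, L[1]='g', prepend. Next row=LF[1]=3
Reversed output: gfggg$

Answer: gfggg$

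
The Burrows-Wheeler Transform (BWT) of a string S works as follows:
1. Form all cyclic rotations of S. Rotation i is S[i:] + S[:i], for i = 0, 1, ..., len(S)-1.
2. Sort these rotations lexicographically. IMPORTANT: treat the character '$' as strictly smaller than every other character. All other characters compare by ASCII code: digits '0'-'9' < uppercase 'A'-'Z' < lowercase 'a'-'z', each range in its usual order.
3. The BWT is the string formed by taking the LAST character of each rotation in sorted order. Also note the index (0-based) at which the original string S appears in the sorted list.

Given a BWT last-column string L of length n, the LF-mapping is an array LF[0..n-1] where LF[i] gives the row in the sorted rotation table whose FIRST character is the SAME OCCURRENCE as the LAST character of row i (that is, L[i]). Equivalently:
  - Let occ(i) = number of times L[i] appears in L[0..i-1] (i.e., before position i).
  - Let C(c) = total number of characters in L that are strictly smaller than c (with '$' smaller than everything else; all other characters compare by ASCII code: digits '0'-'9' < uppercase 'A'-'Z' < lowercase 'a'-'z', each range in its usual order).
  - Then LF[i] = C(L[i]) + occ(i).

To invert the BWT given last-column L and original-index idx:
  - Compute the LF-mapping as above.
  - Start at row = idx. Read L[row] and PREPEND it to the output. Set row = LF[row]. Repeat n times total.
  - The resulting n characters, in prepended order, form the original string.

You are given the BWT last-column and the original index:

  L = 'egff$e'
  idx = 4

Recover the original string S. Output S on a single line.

Answer: ffege$

Derivation:
LF mapping: 1 5 3 4 0 2
Walk LF starting at row 4, prepending L[row]:
  step 1: row=4, L[4]='$', prepend. Next row=LF[4]=0
  step 2: row=0, L[0]='e', prepend. Next row=LF[0]=1
  step 3: row=1, L[1]='g', prepend. Next row=LF[1]=5
  step 4: row=5, L[5]='e', prepend. Next row=LF[5]=2
  step 5: row=2, L[2]='f', prepend. Next row=LF[2]=3
  step 6: row=3, L[3]='f', prepend. Next row=LF[3]=4
Reversed output: ffege$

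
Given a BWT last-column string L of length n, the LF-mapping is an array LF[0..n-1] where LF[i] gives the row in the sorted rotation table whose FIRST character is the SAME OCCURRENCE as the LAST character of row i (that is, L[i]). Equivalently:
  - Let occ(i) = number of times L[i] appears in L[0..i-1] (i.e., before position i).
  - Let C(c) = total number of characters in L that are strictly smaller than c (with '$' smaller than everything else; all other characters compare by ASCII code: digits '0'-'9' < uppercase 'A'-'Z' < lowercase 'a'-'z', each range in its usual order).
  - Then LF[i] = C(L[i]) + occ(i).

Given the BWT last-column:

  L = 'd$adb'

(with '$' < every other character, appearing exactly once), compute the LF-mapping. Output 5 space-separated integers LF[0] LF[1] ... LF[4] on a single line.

Char counts: '$':1, 'a':1, 'b':1, 'd':2
C (first-col start): C('$')=0, C('a')=1, C('b')=2, C('d')=3
L[0]='d': occ=0, LF[0]=C('d')+0=3+0=3
L[1]='$': occ=0, LF[1]=C('$')+0=0+0=0
L[2]='a': occ=0, LF[2]=C('a')+0=1+0=1
L[3]='d': occ=1, LF[3]=C('d')+1=3+1=4
L[4]='b': occ=0, LF[4]=C('b')+0=2+0=2

Answer: 3 0 1 4 2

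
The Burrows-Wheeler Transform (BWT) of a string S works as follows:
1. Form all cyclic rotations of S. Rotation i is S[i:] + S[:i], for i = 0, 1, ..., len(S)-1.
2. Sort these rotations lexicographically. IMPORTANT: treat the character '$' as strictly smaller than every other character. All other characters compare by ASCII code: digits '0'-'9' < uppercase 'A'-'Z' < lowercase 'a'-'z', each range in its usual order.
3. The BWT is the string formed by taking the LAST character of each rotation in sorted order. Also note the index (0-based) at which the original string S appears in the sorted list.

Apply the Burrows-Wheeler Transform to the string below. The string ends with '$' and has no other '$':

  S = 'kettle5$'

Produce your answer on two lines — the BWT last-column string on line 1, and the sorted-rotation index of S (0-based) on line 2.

Answer: 5elk$tte
4

Derivation:
All 8 rotations (rotation i = S[i:]+S[:i]):
  rot[0] = kettle5$
  rot[1] = ettle5$k
  rot[2] = ttle5$ke
  rot[3] = tle5$ket
  rot[4] = le5$kett
  rot[5] = e5$kettl
  rot[6] = 5$kettle
  rot[7] = $kettle5
Sorted (with $ < everything):
  sorted[0] = $kettle5  (last char: '5')
  sorted[1] = 5$kettle  (last char: 'e')
  sorted[2] = e5$kettl  (last char: 'l')
  sorted[3] = ettle5$k  (last char: 'k')
  sorted[4] = kettle5$  (last char: '$')
  sorted[5] = le5$kett  (last char: 't')
  sorted[6] = tle5$ket  (last char: 't')
  sorted[7] = ttle5$ke  (last char: 'e')
Last column: 5elk$tte
Original string S is at sorted index 4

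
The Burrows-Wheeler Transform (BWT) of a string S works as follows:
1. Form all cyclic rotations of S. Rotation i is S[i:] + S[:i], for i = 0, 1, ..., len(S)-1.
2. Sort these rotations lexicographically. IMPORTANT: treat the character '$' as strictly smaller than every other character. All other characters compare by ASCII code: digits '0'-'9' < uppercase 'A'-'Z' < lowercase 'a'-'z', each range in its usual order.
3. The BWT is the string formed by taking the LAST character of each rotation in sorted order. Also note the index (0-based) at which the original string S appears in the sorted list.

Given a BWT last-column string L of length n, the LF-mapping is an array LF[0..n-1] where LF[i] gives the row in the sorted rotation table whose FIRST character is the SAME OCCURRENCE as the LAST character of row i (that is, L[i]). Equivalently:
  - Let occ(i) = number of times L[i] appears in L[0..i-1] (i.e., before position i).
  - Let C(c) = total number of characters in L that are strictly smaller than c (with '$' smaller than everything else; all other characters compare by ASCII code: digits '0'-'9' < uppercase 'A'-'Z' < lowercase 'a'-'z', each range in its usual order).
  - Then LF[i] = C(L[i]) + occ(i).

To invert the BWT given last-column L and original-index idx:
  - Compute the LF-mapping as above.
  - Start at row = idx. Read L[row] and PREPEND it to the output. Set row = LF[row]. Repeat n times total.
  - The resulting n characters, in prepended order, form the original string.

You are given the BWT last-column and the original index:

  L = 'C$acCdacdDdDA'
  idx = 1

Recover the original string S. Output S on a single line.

LF mapping: 2 0 6 8 3 10 7 9 11 4 12 5 1
Walk LF starting at row 1, prepending L[row]:
  step 1: row=1, L[1]='$', prepend. Next row=LF[1]=0
  step 2: row=0, L[0]='C', prepend. Next row=LF[0]=2
  step 3: row=2, L[2]='a', prepend. Next row=LF[2]=6
  step 4: row=6, L[6]='a', prepend. Next row=LF[6]=7
  step 5: row=7, L[7]='c', prepend. Next row=LF[7]=9
  step 6: row=9, L[9]='D', prepend. Next row=LF[9]=4
  step 7: row=4, L[4]='C', prepend. Next row=LF[4]=3
  step 8: row=3, L[3]='c', prepend. Next row=LF[3]=8
  step 9: row=8, L[8]='d', prepend. Next row=LF[8]=11
  step 10: row=11, L[11]='D', prepend. Next row=LF[11]=5
  step 11: row=5, L[5]='d', prepend. Next row=LF[5]=10
  step 12: row=10, L[10]='d', prepend. Next row=LF[10]=12
  step 13: row=12, L[12]='A', prepend. Next row=LF[12]=1
Reversed output: AddDdcCDcaaC$

Answer: AddDdcCDcaaC$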